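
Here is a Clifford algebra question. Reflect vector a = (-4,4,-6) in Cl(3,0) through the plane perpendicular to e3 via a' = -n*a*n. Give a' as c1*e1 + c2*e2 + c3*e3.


Reflection formula: a' = -n*a*n, with n = e3 (unit vector, n^2 = 1).
For reflection through hyperplane perp to e3:
The component along e3 flips sign, others stay.
a = (-4, 4, -6)
a' = (-4, 4, 6)
a' = -4*e1 + 4*e2 + 6*e3


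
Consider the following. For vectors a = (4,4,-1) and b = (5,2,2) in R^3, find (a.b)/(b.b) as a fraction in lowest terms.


Projection coefficient = (a . b) / (b . b)
a . b = 4*5 + 4*2 + (-1)*2
= 20 + 8 + (-2) = 26
b . b = 5^2 + 2^2 + 2^2
= 25 + 4 + 4 = 33
Coefficient = 26/33
In lowest terms: 26/33


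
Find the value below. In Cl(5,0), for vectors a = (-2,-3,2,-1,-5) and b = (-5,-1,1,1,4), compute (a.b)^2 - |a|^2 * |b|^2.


a . b = (-2)*(-5) + (-3)*(-1) + 2*1 + (-1)*1 + (-5)*4
= 10 + 3 + 2 + (-1) + (-20) = -6
|a|^2 = (-2)^2 + (-3)^2 + 2^2 + (-1)^2 + (-5)^2 = 43
|b|^2 = (-5)^2 + (-1)^2 + 1^2 + 1^2 + 4^2 = 44
(a.b)^2 = (-6)^2 = 36
|a|^2 * |b|^2 = 43 * 44 = 1892
Result = 36 - 1892 = -1856


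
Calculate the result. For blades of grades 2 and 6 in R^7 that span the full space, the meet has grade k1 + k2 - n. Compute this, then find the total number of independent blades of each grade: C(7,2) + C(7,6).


Meet grade = grade(A) + grade(B) - n
= 2 + 6 - 7 = 1
C(7,2) = 21
C(7,6) = 7
dim_A + dim_B = 21 + 7 = 28


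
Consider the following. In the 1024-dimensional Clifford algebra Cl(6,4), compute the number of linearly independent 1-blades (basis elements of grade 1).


Number of grade-k basis blades in Cl(p,q) with n = p + q is C(n, k).
n = 6 + 4 = 10
C(10, 1) = 10! / (1! * 9!)
= 3628800 / (1 * 362880)
= 10


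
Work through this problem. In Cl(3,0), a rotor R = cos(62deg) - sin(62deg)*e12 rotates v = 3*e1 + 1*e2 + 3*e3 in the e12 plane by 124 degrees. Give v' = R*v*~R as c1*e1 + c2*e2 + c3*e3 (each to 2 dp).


Rotor R = cos(62deg) - sin(62deg)*e12
Rotation angle theta = 2 * 62 = 124 degrees in the e12 plane (e1 -> e2).
The component perpendicular to the plane (e3) is invariant: v'_3 = v3 = 3.00
cos(124deg) = -0.5592, sin(124deg) = 0.8290
v'_1 = v1*cos(theta) - v2*sin(theta) = 3*(-0.5592) - 1*0.8290 = -2.51
v'_2 = v1*sin(theta) + v2*cos(theta) = 3*0.8290 + 1*(-0.5592) = 1.93
v' = -2.51*e1 + 1.93*e2 + 3.00*e3


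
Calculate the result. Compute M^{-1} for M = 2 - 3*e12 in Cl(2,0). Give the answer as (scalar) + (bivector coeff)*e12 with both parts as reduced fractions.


M = 2 - 3*e12, where e12^2 = -1.
Since M commutes with its reverse ~M = a - b*e12, M * ~M = a^2 - b^2*e12^2 = a^2 + b^2.
So M^{-1} = ~M / (a^2 + b^2) = (a - b*e12)/(a^2 + b^2).
a^2 + b^2 = 4 + 9 = 13
Scalar part = 2/13 = 2/13
Bivector coeff = 3/13 = 3/13
M^{-1} = 2/13 + 3/13*e12


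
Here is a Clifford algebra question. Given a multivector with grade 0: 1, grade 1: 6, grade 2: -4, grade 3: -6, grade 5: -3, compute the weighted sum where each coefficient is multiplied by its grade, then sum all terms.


Grade-weighted sum = sum of grade_k * coefficient_k
0*1 = 0
1*6 = 6
2*(-4) = -8
3*(-6) = -18
5*(-3) = -15
Total = 0 + 6 + (-8) + (-18) + (-15) = -35


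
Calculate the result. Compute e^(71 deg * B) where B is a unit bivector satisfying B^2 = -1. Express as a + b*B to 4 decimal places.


For a unit bivector B with B^2 = -1, the exponential series gives
e^(theta*B) = cos(theta) + sin(theta)*B (the GA analogue of Euler's formula).
theta = 71 degrees = 1.239184 rad
cos(71 deg) = 0.3256
sin(71 deg) = 0.9455
exp(theta*B) = 0.3256 + 0.9455*B


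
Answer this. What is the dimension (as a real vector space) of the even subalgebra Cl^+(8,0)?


Even subalgebra dimension = 2^(n-1)
n = 8 + 0 = 8
2^(8 - 1) = 2^7 = 128
Verification: sum of C(8,k) for even k = 1 + 28 + 70 + 28 + 1 = 128
Result = 128


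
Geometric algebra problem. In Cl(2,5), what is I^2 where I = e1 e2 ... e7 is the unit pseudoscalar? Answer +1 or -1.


The pseudoscalar I = e1...e_n (product of all n generators) of Cl(p,q) satisfies I^2 = (-1)^(q + n(n-1)/2).
p = 2, q = 5, n = p + q = 7
n(n-1)/2 = 7 * 6 / 2 = 21
Exponent = q + n(n-1)/2 = 5 + 21 = 26
I^2 = (-1)^26 = +1


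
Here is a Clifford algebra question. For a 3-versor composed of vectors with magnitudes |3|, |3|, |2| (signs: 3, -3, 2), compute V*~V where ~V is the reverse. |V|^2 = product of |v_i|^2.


Each vector v_i has |v_i|^2 = s_i^2
Squared scales: 3^2 = 9, (-3)^2 = 9, 2^2 = 4
|V|^2 = 9 * 9 * 4
= 324


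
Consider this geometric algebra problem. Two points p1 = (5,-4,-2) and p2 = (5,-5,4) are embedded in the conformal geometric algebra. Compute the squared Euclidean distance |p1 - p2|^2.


p1 - p2 = (0, 1, -6)
|p1 - p2|^2 = 0^2 + 1^2 + (-6)^2
= 0 + 1 + 36
= 37


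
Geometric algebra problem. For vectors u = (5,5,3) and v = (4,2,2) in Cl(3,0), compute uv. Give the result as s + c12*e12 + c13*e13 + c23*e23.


In Cl(3,0): e_i^2 = 1, e_ie_j = -e_je_i for i != j.
Scalar part = u . v = 5*4 + 5*2 + 3*2
= 20 + 10 + 6 = 36
e12 coeff = 5*2 - 5*4 = 10 - 20 = -10
e13 coeff = 5*2 - 3*4 = 10 - 12 = -2
e23 coeff = 5*2 - 3*2 = 10 - 6 = 4
uv = 36 - 10*e12 - 2*e13 + 4*e23


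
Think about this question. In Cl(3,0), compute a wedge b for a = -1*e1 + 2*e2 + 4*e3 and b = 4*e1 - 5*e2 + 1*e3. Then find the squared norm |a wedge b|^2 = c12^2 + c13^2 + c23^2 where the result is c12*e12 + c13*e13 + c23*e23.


a wedge b = (a1*b2 - a2*b1)*e12 + (a1*b3 - a3*b1)*e13 + (a2*b3 - a3*b2)*e23
e12 coeff: (-1)*(-5) - 2*4 = 5 - 8 = -3
e13 coeff: (-1)*1 - 4*4 = -1 - 16 = -17
e23 coeff: 2*1 - 4*(-5) = 2 - (-20) = 22
|a wedge b|^2 = (-3)^2 + (-17)^2 + 22^2
= 9 + 289 + 484
= 782


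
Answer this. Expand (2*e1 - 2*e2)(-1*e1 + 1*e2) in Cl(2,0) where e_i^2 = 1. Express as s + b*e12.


Expand: (2*e1 - 2*e2)(-1*e1 + 1*e2)
= 2*(-1)*e1e1 + 2*1*e1e2 + (-2)*(-1)*e2e1 + (-2)*1*e2e2
Using e1^2 = e2^2 = 1, e2e1 = -e1e2:
Scalar part s = 2*(-1) + (-2)*1 = -2 + (-2) = -4
Bivector part b = 2*1 - (-2)*(-1) = 2 - 2 = 0
uv = -4 + 0*e12


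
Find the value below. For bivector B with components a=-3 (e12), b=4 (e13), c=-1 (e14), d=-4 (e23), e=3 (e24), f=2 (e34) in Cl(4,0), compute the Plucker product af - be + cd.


Plucker relation: af - be + cd
a*f = (-3)*2 = -6
b*e = 4*3 = 12
c*d = (-1)*(-4) = 4
af - be + cd = -6 - 12 + 4
= -14


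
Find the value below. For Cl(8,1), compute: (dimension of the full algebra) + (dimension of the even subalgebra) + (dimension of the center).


n = 8 + 1 = 9
Total dim = 2^9 = 512
Even subalgebra dim = 2^8 = 256
n is odd, so center dim = 2
Sum = 512 + 256 + 2 = 770


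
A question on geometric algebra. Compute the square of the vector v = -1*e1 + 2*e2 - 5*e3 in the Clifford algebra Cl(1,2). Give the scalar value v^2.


v^2 = sum of c_i^2 * e_i^2
Positive signature terms (e_i^2 = +1): (-1)^2 = 1
Negative signature terms (e_j^2 = -1): 2^2 + (-5)^2 = 29
v^2 = 1 - 29 = -28


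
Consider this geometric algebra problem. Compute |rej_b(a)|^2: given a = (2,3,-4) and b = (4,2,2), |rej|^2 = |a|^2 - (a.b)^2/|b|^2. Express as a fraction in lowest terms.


|a|^2 = 2^2 + 3^2 + (-4)^2 = 29
|b|^2 = 4^2 + 2^2 + 2^2 = 24
a . b = 2*4 + 3*2 + (-4)*2 = 6
(a.b)^2 = 6^2 = 36
|rej|^2 = 29 - 36/24
= (696 - 36)/24
= 660/24
In lowest terms: 55/2


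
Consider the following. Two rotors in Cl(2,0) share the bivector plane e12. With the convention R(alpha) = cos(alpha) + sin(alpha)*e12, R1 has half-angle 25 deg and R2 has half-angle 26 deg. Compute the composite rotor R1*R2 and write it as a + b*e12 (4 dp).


Same-plane rotors commute and their half-angles add:
R1*R2 = cos(a1 + a2) + sin(a1 + a2)*e12.
a1 + a2 = 25 + 26 = 51 deg
cos(51 deg) = 0.6293
sin(51 deg) = 0.7771
R1*R2 = 0.6293 + 0.7771*e12


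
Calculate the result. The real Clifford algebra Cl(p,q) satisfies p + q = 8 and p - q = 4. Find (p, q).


We need p + q = 8 and p - q = 4.
Adding: 2p = 8 + 4 = 12, so p = 6.
Then q = 8 - 6 = 2.
(p, q) = (6, 2)


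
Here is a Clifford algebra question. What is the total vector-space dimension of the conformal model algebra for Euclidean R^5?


The conformal model of R^5 uses Cl(6,1): the 5 Euclidean generators plus two extra orthogonal generators e+ (e+^2 = +1) and e- (e-^2 = -1), from which the null vectors e0, einf are built.
Number of generators m = 5 + 2 = 7.
dim Cl(p,q) = 2^m = 2^7 = 128


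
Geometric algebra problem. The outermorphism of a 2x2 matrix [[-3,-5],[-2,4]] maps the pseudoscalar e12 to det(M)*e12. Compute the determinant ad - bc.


The outermorphism of a linear map f sends e1^e2 to f(e1)^f(e2).
f(e1) = -3*e1 - 2*e2
f(e2) = -5*e1 + 4*e2
f(e1) ^ f(e2) = (-3*e1 - 2*e2) ^ (-5*e1 + 4*e2)
= (-3)*4*e12 + (-2)*(-5)*e21
= (-12 - 10)*e12
= -22*e12
Coefficient = -22


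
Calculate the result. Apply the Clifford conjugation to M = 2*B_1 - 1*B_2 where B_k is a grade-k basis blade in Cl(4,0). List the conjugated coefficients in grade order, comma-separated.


Clifford conjugate sign for grade k: (-1)^(k(k+1)/2)
Grade 1: (-1)^(1*2/2) = (-1)^1 = -1, coeff 2 -> -2
Grade 2: (-1)^(2*3/2) = (-1)^3 = -1, coeff -1 -> 1
Conjugated coefficients: -2, 1


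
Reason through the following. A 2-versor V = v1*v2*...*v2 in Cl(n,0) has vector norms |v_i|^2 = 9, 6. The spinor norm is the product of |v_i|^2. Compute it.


Spinor norm N(V) = |v1|^2 * |v2|^2 * ... * |v2|^2
= 9 * 6
Running product: 9, 54
N(V) = 54


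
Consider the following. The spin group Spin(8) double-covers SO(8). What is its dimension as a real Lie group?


Spin(n) double-covers SO(n); both have Lie algebra so(n) of dimension n(n-1)/2.
n = 8
n(n-1) = 8 * 7 = 56
dim Spin(8) = 56/2 = 28


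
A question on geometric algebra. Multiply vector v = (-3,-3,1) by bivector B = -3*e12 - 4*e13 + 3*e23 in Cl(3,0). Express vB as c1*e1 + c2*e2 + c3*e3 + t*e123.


vB has grade-1 (vector) and grade-3 (trivector) parts: vB = (v _| B) + (v ^ B).
Vector part <vB>_1:
  e1: -v2*b12 - v3*b13 = -(-3)*(-3) - (1)*(-4) = -5
  e2: v1*b12 - v3*b23 = (-3)*(-3) - (1)*(3) = 6
  e3: v1*b13 + v2*b23 = (-3)*(-4) + (-3)*(3) = 3
Trivector part <vB>_3:
  e123: v1*b23 - v2*b13 + v3*b12 = (-3)*(3) - (-3)*(-4) + (1)*(-3) = -24
vB = -5*e1 + 6*e2 + 3*e3 - 24*e123


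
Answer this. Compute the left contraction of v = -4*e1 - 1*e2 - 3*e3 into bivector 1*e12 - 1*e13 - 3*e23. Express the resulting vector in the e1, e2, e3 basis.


Left contraction v _| B = <vB>_1 (grade-1 part of the geometric product vB).
Using e1_|e12 = e2, e2_|e12 = -e1, e1_|e13 = e3, e3_|e13 = -e1, e2_|e23 = e3, e3_|e23 = -e2:
e1 coeff: -v2*b12 - v3*b13 = -(-1)*(1) - (-3)*(-1) = -2
e2 coeff: v1*b12 - v3*b23 = (-4)*(1) - (-3)*(-3) = -13
e3 coeff: v1*b13 + v2*b23 = (-4)*(-1) + (-1)*(-3) = 7
v _| B = -2*e1 - 13*e2 + 7*e3


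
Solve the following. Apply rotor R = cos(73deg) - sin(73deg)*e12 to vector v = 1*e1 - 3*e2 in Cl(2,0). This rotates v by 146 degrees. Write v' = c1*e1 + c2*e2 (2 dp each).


Rotor R = cos(73deg) - sin(73deg)*e12
Rotation angle theta = 2 * 73 = 146 degrees
v' = R*v*~R rotates v by theta.
cos(146deg) = -0.8290, sin(146deg) = 0.5592
v'_1 = 1*cos(146deg) - (-3)*sin(146deg)
= 1*(-0.8290) - (-3)*0.5592
= 0.85
v'_2 = 1*sin(146deg) + (-3)*cos(146deg)
= 1*0.5592 + (-3)*(-0.8290)
= 3.05
v' = 0.85*e1 + 3.05*e2


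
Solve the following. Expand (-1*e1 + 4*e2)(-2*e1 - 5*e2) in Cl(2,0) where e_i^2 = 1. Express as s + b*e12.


Expand: (-1*e1 + 4*e2)(-2*e1 - 5*e2)
= (-1)*(-2)*e1e1 + (-1)*(-5)*e1e2 + 4*(-2)*e2e1 + 4*(-5)*e2e2
Using e1^2 = e2^2 = 1, e2e1 = -e1e2:
Scalar part s = (-1)*(-2) + 4*(-5) = 2 + (-20) = -18
Bivector part b = (-1)*(-5) - 4*(-2) = 5 - (-8) = 13
uv = -18 + 13*e12


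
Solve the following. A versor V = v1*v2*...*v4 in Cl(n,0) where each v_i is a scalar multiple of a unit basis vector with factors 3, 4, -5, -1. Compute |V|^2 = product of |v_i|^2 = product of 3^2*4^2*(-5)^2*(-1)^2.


Each vector v_i has |v_i|^2 = s_i^2
Squared scales: 3^2 = 9, 4^2 = 16, (-5)^2 = 25, (-1)^2 = 1
|V|^2 = 9 * 16 * 25 * 1
= 3600


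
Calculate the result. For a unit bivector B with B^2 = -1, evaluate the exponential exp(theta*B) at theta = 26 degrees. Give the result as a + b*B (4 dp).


For a unit bivector B with B^2 = -1, the exponential series gives
e^(theta*B) = cos(theta) + sin(theta)*B (the GA analogue of Euler's formula).
theta = 26 degrees = 0.453786 rad
cos(26 deg) = 0.8988
sin(26 deg) = 0.4384
exp(theta*B) = 0.8988 + 0.4384*B


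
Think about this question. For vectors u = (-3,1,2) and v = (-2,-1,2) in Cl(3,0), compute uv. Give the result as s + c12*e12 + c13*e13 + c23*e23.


In Cl(3,0): e_i^2 = 1, e_ie_j = -e_je_i for i != j.
Scalar part = u . v = (-3)*(-2) + 1*(-1) + 2*2
= 6 + (-1) + 4 = 9
e12 coeff = (-3)*(-1) - 1*(-2) = 3 - (-2) = 5
e13 coeff = (-3)*2 - 2*(-2) = -6 - (-4) = -2
e23 coeff = 1*2 - 2*(-1) = 2 - (-2) = 4
uv = 9 + 5*e12 - 2*e13 + 4*e23


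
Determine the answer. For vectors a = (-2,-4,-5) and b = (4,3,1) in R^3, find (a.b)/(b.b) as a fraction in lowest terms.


Projection coefficient = (a . b) / (b . b)
a . b = (-2)*4 + (-4)*3 + (-5)*1
= -8 + (-12) + (-5) = -25
b . b = 4^2 + 3^2 + 1^2
= 16 + 9 + 1 = 26
Coefficient = -25/26
In lowest terms: -25/26


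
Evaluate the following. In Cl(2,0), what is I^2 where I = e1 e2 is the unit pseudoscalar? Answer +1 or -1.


The pseudoscalar I = e1...e_n (product of all n generators) of Cl(p,q) satisfies I^2 = (-1)^(q + n(n-1)/2).
p = 2, q = 0, n = p + q = 2
n(n-1)/2 = 2 * 1 / 2 = 1
Exponent = q + n(n-1)/2 = 0 + 1 = 1
I^2 = (-1)^1 = -1


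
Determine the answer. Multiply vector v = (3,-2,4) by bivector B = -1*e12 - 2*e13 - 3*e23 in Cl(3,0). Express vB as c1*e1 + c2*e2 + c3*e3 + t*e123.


vB has grade-1 (vector) and grade-3 (trivector) parts: vB = (v _| B) + (v ^ B).
Vector part <vB>_1:
  e1: -v2*b12 - v3*b13 = -(-2)*(-1) - (4)*(-2) = 6
  e2: v1*b12 - v3*b23 = (3)*(-1) - (4)*(-3) = 9
  e3: v1*b13 + v2*b23 = (3)*(-2) + (-2)*(-3) = 0
Trivector part <vB>_3:
  e123: v1*b23 - v2*b13 + v3*b12 = (3)*(-3) - (-2)*(-2) + (4)*(-1) = -17
vB = 6*e1 + 9*e2 + 0*e3 - 17*e123


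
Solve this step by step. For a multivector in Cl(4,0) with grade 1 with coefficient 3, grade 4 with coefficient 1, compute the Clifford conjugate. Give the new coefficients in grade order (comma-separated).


Clifford conjugate sign for grade k: (-1)^(k(k+1)/2)
Grade 1: (-1)^(1*2/2) = (-1)^1 = -1, coeff 3 -> -3
Grade 4: (-1)^(4*5/2) = (-1)^10 = 1, coeff 1 -> 1
Conjugated coefficients: -3, 1


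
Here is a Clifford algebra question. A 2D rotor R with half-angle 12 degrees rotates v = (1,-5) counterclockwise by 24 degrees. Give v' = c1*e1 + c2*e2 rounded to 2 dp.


Rotor R = cos(12deg) - sin(12deg)*e12
Rotation angle theta = 2 * 12 = 24 degrees
v' = R*v*~R rotates v by theta.
cos(24deg) = 0.9135, sin(24deg) = 0.4067
v'_1 = 1*cos(24deg) - (-5)*sin(24deg)
= 1*0.9135 - (-5)*0.4067
= 2.95
v'_2 = 1*sin(24deg) + (-5)*cos(24deg)
= 1*0.4067 + (-5)*0.9135
= -4.16
v' = 2.95*e1 - 4.16*e2


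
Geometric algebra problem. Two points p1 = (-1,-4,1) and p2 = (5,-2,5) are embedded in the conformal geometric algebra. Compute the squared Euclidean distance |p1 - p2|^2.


p1 - p2 = (-6, -2, -4)
|p1 - p2|^2 = (-6)^2 + (-2)^2 + (-4)^2
= 36 + 4 + 16
= 56


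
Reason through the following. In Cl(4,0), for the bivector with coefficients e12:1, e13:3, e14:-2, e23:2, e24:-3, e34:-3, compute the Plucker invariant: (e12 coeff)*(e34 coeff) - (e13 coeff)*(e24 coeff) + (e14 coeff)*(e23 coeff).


Plucker relation: af - be + cd
a*f = 1*(-3) = -3
b*e = 3*(-3) = -9
c*d = (-2)*2 = -4
af - be + cd = -3 - (-9) + (-4)
= 2


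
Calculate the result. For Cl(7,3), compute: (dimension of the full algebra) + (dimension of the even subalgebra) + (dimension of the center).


n = 7 + 3 = 10
Total dim = 2^10 = 1024
Even subalgebra dim = 2^9 = 512
n is even, so center dim = 1
Sum = 1024 + 512 + 1 = 1537


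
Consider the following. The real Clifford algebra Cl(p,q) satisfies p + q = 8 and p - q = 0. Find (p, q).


We need p + q = 8 and p - q = 0.
Adding: 2p = 8 + 0 = 8, so p = 4.
Then q = 8 - 4 = 4.
(p, q) = (4, 4)


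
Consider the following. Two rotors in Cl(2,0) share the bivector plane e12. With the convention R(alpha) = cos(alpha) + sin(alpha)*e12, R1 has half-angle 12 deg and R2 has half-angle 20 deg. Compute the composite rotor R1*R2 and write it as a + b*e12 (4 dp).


Same-plane rotors commute and their half-angles add:
R1*R2 = cos(a1 + a2) + sin(a1 + a2)*e12.
a1 + a2 = 12 + 20 = 32 deg
cos(32 deg) = 0.8480
sin(32 deg) = 0.5299
R1*R2 = 0.8480 + 0.5299*e12


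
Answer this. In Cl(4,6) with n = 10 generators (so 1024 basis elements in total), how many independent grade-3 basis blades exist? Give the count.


Number of grade-k basis blades in Cl(p,q) with n = p + q is C(n, k).
n = 4 + 6 = 10
C(10, 3) = 10! / (3! * 7!)
= 3628800 / (6 * 5040)
= 120


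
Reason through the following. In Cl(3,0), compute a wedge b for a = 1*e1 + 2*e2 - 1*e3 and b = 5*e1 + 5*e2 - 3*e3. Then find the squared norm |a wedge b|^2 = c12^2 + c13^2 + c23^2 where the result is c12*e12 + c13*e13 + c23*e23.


a wedge b = (a1*b2 - a2*b1)*e12 + (a1*b3 - a3*b1)*e13 + (a2*b3 - a3*b2)*e23
e12 coeff: 1*5 - 2*5 = 5 - 10 = -5
e13 coeff: 1*(-3) - (-1)*5 = -3 - (-5) = 2
e23 coeff: 2*(-3) - (-1)*5 = -6 - (-5) = -1
|a wedge b|^2 = (-5)^2 + 2^2 + (-1)^2
= 25 + 4 + 1
= 30


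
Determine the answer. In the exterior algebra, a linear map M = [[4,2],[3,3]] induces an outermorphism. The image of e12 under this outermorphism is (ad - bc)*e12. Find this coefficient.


The outermorphism of a linear map f sends e1^e2 to f(e1)^f(e2).
f(e1) = 4*e1 + 3*e2
f(e2) = 2*e1 + 3*e2
f(e1) ^ f(e2) = (4*e1 + 3*e2) ^ (2*e1 + 3*e2)
= 4*3*e12 + 3*2*e21
= (12 - 6)*e12
= 6*e12
Coefficient = 6


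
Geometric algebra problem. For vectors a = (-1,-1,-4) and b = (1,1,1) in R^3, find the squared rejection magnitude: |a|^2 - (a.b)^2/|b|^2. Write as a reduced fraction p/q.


|a|^2 = (-1)^2 + (-1)^2 + (-4)^2 = 18
|b|^2 = 1^2 + 1^2 + 1^2 = 3
a . b = (-1)*1 + (-1)*1 + (-4)*1 = -6
(a.b)^2 = (-6)^2 = 36
|rej|^2 = 18 - 36/3
= (54 - 36)/3
= 18/3
In lowest terms: 6/1


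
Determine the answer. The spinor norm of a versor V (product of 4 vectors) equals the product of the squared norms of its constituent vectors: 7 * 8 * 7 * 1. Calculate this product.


Spinor norm N(V) = |v1|^2 * |v2|^2 * ... * |v4|^2
= 7 * 8 * 7 * 1
Running product: 7, 56, 392, 392
N(V) = 392


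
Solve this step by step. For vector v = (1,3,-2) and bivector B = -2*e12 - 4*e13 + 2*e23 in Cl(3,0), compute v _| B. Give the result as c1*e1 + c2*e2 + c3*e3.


Left contraction v _| B = <vB>_1 (grade-1 part of the geometric product vB).
Using e1_|e12 = e2, e2_|e12 = -e1, e1_|e13 = e3, e3_|e13 = -e1, e2_|e23 = e3, e3_|e23 = -e2:
e1 coeff: -v2*b12 - v3*b13 = -(3)*(-2) - (-2)*(-4) = -2
e2 coeff: v1*b12 - v3*b23 = (1)*(-2) - (-2)*(2) = 2
e3 coeff: v1*b13 + v2*b23 = (1)*(-4) + (3)*(2) = 2
v _| B = -2*e1 + 2*e2 + 2*e3


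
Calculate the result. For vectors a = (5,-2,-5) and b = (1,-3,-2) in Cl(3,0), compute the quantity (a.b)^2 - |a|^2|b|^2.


a . b = 5*1 + (-2)*(-3) + (-5)*(-2)
= 5 + 6 + 10 = 21
|a|^2 = 5^2 + (-2)^2 + (-5)^2 = 54
|b|^2 = 1^2 + (-3)^2 + (-2)^2 = 14
(a.b)^2 = 21^2 = 441
|a|^2 * |b|^2 = 54 * 14 = 756
Result = 441 - 756 = -315


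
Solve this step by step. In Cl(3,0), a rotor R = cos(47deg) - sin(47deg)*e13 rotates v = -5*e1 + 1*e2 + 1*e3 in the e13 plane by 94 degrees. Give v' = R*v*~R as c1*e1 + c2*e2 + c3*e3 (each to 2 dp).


Rotor R = cos(47deg) - sin(47deg)*e13
Rotation angle theta = 2 * 47 = 94 degrees in the e13 plane (e1 -> e3).
The component perpendicular to the plane (e2) is invariant: v'_2 = v2 = 1.00
cos(94deg) = -0.0698, sin(94deg) = 0.9976
v'_1 = v1*cos(theta) - v3*sin(theta) = -5*(-0.0698) - 1*0.9976 = -0.65
v'_3 = v1*sin(theta) + v3*cos(theta) = -5*0.9976 + 1*(-0.0698) = -5.06
v' = -0.65*e1 + 1.00*e2 - 5.06*e3


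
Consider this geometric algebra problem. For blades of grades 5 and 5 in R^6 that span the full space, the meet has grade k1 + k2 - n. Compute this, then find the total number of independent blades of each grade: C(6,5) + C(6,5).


Meet grade = grade(A) + grade(B) - n
= 5 + 5 - 6 = 4
C(6,5) = 6
C(6,5) = 6
dim_A + dim_B = 6 + 6 = 12


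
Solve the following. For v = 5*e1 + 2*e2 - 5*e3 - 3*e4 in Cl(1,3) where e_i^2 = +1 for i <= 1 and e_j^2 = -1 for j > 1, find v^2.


v^2 = sum of c_i^2 * e_i^2
Positive signature terms (e_i^2 = +1): 5^2 = 25
Negative signature terms (e_j^2 = -1): 2^2 + (-5)^2 + (-3)^2 = 38
v^2 = 25 - 38 = -13


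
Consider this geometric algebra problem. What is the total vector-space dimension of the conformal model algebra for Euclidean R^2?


The conformal model of R^2 uses Cl(3,1): the 2 Euclidean generators plus two extra orthogonal generators e+ (e+^2 = +1) and e- (e-^2 = -1), from which the null vectors e0, einf are built.
Number of generators m = 2 + 2 = 4.
dim Cl(p,q) = 2^m = 2^4 = 16


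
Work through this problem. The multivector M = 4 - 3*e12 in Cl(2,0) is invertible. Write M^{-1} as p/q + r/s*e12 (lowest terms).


M = 4 - 3*e12, where e12^2 = -1.
Since M commutes with its reverse ~M = a - b*e12, M * ~M = a^2 - b^2*e12^2 = a^2 + b^2.
So M^{-1} = ~M / (a^2 + b^2) = (a - b*e12)/(a^2 + b^2).
a^2 + b^2 = 16 + 9 = 25
Scalar part = 4/25 = 4/25
Bivector coeff = 3/25 = 3/25
M^{-1} = 4/25 + 3/25*e12


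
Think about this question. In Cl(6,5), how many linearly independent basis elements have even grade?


Even subalgebra dimension = 2^(n-1)
n = 6 + 5 = 11
2^(11 - 1) = 2^10 = 1024
Verification: sum of C(11,k) for even k = 1 + 55 + 330 + 462 + 165 + 11 = 1024
Result = 1024


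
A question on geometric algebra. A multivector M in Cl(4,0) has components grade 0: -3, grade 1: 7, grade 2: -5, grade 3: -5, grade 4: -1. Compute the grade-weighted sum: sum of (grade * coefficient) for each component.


Grade-weighted sum = sum of grade_k * coefficient_k
0*(-3) = 0
1*7 = 7
2*(-5) = -10
3*(-5) = -15
4*(-1) = -4
Total = 0 + 7 + (-10) + (-15) + (-4) = -22


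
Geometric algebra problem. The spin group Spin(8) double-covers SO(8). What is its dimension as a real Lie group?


Spin(n) double-covers SO(n); both have Lie algebra so(n) of dimension n(n-1)/2.
n = 8
n(n-1) = 8 * 7 = 56
dim Spin(8) = 56/2 = 28


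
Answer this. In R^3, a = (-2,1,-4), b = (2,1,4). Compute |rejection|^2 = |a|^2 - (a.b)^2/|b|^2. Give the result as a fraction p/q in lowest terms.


|a|^2 = (-2)^2 + 1^2 + (-4)^2 = 21
|b|^2 = 2^2 + 1^2 + 4^2 = 21
a . b = (-2)*2 + 1*1 + (-4)*4 = -19
(a.b)^2 = (-19)^2 = 361
|rej|^2 = 21 - 361/21
= (441 - 361)/21
= 80/21
In lowest terms: 80/21


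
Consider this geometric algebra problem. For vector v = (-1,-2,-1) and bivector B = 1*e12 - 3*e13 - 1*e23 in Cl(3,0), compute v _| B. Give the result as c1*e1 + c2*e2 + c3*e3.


Left contraction v _| B = <vB>_1 (grade-1 part of the geometric product vB).
Using e1_|e12 = e2, e2_|e12 = -e1, e1_|e13 = e3, e3_|e13 = -e1, e2_|e23 = e3, e3_|e23 = -e2:
e1 coeff: -v2*b12 - v3*b13 = -(-2)*(1) - (-1)*(-3) = -1
e2 coeff: v1*b12 - v3*b23 = (-1)*(1) - (-1)*(-1) = -2
e3 coeff: v1*b13 + v2*b23 = (-1)*(-3) + (-2)*(-1) = 5
v _| B = -1*e1 - 2*e2 + 5*e3


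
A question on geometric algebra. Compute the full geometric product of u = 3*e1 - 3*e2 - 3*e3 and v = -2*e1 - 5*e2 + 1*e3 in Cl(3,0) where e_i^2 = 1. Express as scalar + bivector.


In Cl(3,0): e_i^2 = 1, e_ie_j = -e_je_i for i != j.
Scalar part = u . v = 3*(-2) + (-3)*(-5) + (-3)*1
= -6 + 15 + (-3) = 6
e12 coeff = 3*(-5) - (-3)*(-2) = -15 - 6 = -21
e13 coeff = 3*1 - (-3)*(-2) = 3 - 6 = -3
e23 coeff = (-3)*1 - (-3)*(-5) = -3 - 15 = -18
uv = 6 - 21*e12 - 3*e13 - 18*e23


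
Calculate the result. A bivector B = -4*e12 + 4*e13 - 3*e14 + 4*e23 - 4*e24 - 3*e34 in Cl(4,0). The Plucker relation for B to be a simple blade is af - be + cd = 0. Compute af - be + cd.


Plucker relation: af - be + cd
a*f = (-4)*(-3) = 12
b*e = 4*(-4) = -16
c*d = (-3)*4 = -12
af - be + cd = 12 - (-16) + (-12)
= 16


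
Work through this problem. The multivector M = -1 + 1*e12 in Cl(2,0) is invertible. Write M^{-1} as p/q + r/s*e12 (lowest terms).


M = -1 + 1*e12, where e12^2 = -1.
Since M commutes with its reverse ~M = a - b*e12, M * ~M = a^2 - b^2*e12^2 = a^2 + b^2.
So M^{-1} = ~M / (a^2 + b^2) = (a - b*e12)/(a^2 + b^2).
a^2 + b^2 = 1 + 1 = 2
Scalar part = -1/2 = -1/2
Bivector coeff = -1/2 = -1/2
M^{-1} = -1/2 - 1/2*e12


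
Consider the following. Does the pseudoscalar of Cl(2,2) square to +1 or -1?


The pseudoscalar I = e1...e_n (product of all n generators) of Cl(p,q) satisfies I^2 = (-1)^(q + n(n-1)/2).
p = 2, q = 2, n = p + q = 4
n(n-1)/2 = 4 * 3 / 2 = 6
Exponent = q + n(n-1)/2 = 2 + 6 = 8
I^2 = (-1)^8 = +1


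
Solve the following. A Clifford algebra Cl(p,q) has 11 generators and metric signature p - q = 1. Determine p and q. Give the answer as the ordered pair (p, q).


We need p + q = 11 and p - q = 1.
Adding: 2p = 11 + 1 = 12, so p = 6.
Then q = 11 - 6 = 5.
(p, q) = (6, 5)


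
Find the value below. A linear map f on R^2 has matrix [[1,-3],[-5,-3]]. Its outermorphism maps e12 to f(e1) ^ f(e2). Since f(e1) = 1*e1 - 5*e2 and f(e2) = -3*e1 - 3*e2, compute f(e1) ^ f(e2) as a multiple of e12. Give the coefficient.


The outermorphism of a linear map f sends e1^e2 to f(e1)^f(e2).
f(e1) = 1*e1 - 5*e2
f(e2) = -3*e1 - 3*e2
f(e1) ^ f(e2) = (1*e1 - 5*e2) ^ (-3*e1 - 3*e2)
= 1*(-3)*e12 + (-5)*(-3)*e21
= (-3 - 15)*e12
= -18*e12
Coefficient = -18


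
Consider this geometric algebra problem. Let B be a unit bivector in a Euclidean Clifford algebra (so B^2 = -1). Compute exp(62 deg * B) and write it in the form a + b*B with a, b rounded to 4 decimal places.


For a unit bivector B with B^2 = -1, the exponential series gives
e^(theta*B) = cos(theta) + sin(theta)*B (the GA analogue of Euler's formula).
theta = 62 degrees = 1.082104 rad
cos(62 deg) = 0.4695
sin(62 deg) = 0.8829
exp(theta*B) = 0.4695 + 0.8829*B


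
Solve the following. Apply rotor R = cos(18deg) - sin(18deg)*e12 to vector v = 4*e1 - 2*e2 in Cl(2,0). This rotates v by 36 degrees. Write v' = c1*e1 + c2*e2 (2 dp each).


Rotor R = cos(18deg) - sin(18deg)*e12
Rotation angle theta = 2 * 18 = 36 degrees
v' = R*v*~R rotates v by theta.
cos(36deg) = 0.8090, sin(36deg) = 0.5878
v'_1 = 4*cos(36deg) - (-2)*sin(36deg)
= 4*0.8090 - (-2)*0.5878
= 4.41
v'_2 = 4*sin(36deg) + (-2)*cos(36deg)
= 4*0.5878 + (-2)*0.8090
= 0.73
v' = 4.41*e1 + 0.73*e2


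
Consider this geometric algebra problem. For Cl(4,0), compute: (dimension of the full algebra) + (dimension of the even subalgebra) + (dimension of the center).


n = 4 + 0 = 4
Total dim = 2^4 = 16
Even subalgebra dim = 2^3 = 8
n is even, so center dim = 1
Sum = 16 + 8 + 1 = 25


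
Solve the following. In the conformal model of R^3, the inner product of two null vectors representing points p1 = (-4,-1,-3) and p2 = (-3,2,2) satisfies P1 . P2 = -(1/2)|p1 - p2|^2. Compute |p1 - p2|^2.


p1 - p2 = (-1, -3, -5)
|p1 - p2|^2 = (-1)^2 + (-3)^2 + (-5)^2
= 1 + 9 + 25
= 35


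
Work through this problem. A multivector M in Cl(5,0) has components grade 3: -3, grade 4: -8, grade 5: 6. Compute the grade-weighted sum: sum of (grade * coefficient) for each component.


Grade-weighted sum = sum of grade_k * coefficient_k
3*(-3) = -9
4*(-8) = -32
5*6 = 30
Total = -9 + (-32) + 30 = -11


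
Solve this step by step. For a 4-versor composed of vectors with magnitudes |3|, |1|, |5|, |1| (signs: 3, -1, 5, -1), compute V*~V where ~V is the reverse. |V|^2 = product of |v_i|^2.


Each vector v_i has |v_i|^2 = s_i^2
Squared scales: 3^2 = 9, (-1)^2 = 1, 5^2 = 25, (-1)^2 = 1
|V|^2 = 9 * 1 * 25 * 1
= 225


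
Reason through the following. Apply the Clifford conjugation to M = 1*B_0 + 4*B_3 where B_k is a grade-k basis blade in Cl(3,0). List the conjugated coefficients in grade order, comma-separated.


Clifford conjugate sign for grade k: (-1)^(k(k+1)/2)
Grade 0: (-1)^(0*1/2) = (-1)^0 = 1, coeff 1 -> 1
Grade 3: (-1)^(3*4/2) = (-1)^6 = 1, coeff 4 -> 4
Conjugated coefficients: 1, 4


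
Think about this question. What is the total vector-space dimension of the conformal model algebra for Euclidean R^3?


The conformal model of R^3 uses Cl(4,1): the 3 Euclidean generators plus two extra orthogonal generators e+ (e+^2 = +1) and e- (e-^2 = -1), from which the null vectors e0, einf are built.
Number of generators m = 3 + 2 = 5.
dim Cl(p,q) = 2^m = 2^5 = 32


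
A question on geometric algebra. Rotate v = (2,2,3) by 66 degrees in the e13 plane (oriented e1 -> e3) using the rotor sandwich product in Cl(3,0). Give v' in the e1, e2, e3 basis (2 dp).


Rotor R = cos(33deg) - sin(33deg)*e13
Rotation angle theta = 2 * 33 = 66 degrees in the e13 plane (e1 -> e3).
The component perpendicular to the plane (e2) is invariant: v'_2 = v2 = 2.00
cos(66deg) = 0.4067, sin(66deg) = 0.9135
v'_1 = v1*cos(theta) - v3*sin(theta) = 2*0.4067 - 3*0.9135 = -1.93
v'_3 = v1*sin(theta) + v3*cos(theta) = 2*0.9135 + 3*0.4067 = 3.05
v' = -1.93*e1 + 2.00*e2 + 3.05*e3


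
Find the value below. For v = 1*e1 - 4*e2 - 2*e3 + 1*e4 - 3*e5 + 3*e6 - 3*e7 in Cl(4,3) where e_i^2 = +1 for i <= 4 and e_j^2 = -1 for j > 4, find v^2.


v^2 = sum of c_i^2 * e_i^2
Positive signature terms (e_i^2 = +1): 1^2 + (-4)^2 + (-2)^2 + 1^2 = 22
Negative signature terms (e_j^2 = -1): (-3)^2 + 3^2 + (-3)^2 = 27
v^2 = 22 - 27 = -5


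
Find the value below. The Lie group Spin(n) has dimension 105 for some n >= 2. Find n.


dim Spin(n) = dim so(n) = n(n-1)/2.
Solve n(n-1)/2 = 105, i.e. n^2 - n - 210 = 0.
Discriminant = 1 + 8*105 = 841
n = (1 + sqrt(841))/2 = (1 + 29)/2 = 15


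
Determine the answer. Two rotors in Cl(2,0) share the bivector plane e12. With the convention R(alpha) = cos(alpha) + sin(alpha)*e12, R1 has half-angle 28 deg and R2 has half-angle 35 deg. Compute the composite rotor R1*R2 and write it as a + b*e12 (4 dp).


Same-plane rotors commute and their half-angles add:
R1*R2 = cos(a1 + a2) + sin(a1 + a2)*e12.
a1 + a2 = 28 + 35 = 63 deg
cos(63 deg) = 0.4540
sin(63 deg) = 0.8910
R1*R2 = 0.4540 + 0.8910*e12


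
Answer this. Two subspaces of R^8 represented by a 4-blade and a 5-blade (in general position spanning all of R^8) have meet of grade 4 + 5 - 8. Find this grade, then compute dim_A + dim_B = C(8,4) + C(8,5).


Meet grade = grade(A) + grade(B) - n
= 4 + 5 - 8 = 1
C(8,4) = 70
C(8,5) = 56
dim_A + dim_B = 70 + 56 = 126


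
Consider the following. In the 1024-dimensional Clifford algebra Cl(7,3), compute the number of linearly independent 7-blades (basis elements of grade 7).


Number of grade-k basis blades in Cl(p,q) with n = p + q is C(n, k).
n = 7 + 3 = 10
C(10, 7) = 10! / (7! * 3!)
= 3628800 / (5040 * 6)
= 120


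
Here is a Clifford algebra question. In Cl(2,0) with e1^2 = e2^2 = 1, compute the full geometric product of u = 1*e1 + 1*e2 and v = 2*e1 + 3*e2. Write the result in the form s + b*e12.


Expand: (1*e1 + 1*e2)(2*e1 + 3*e2)
= 1*2*e1e1 + 1*3*e1e2 + 1*2*e2e1 + 1*3*e2e2
Using e1^2 = e2^2 = 1, e2e1 = -e1e2:
Scalar part s = 1*2 + 1*3 = 2 + 3 = 5
Bivector part b = 1*3 - 1*2 = 3 - 2 = 1
uv = 5 + 1*e12


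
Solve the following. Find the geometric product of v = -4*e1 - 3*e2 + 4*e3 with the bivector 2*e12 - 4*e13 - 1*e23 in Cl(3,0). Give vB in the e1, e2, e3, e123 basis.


vB has grade-1 (vector) and grade-3 (trivector) parts: vB = (v _| B) + (v ^ B).
Vector part <vB>_1:
  e1: -v2*b12 - v3*b13 = -(-3)*(2) - (4)*(-4) = 22
  e2: v1*b12 - v3*b23 = (-4)*(2) - (4)*(-1) = -4
  e3: v1*b13 + v2*b23 = (-4)*(-4) + (-3)*(-1) = 19
Trivector part <vB>_3:
  e123: v1*b23 - v2*b13 + v3*b12 = (-4)*(-1) - (-3)*(-4) + (4)*(2) = 0
vB = 22*e1 - 4*e2 + 19*e3 + 0*e123


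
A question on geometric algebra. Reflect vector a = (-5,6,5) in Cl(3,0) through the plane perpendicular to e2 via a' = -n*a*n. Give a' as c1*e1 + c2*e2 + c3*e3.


Reflection formula: a' = -n*a*n, with n = e2 (unit vector, n^2 = 1).
For reflection through hyperplane perp to e2:
The component along e2 flips sign, others stay.
a = (-5, 6, 5)
a' = (-5, -6, 5)
a' = -5*e1 - 6*e2 + 5*e3


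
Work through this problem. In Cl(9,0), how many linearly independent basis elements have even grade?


Even subalgebra dimension = 2^(n-1)
n = 9 + 0 = 9
2^(9 - 1) = 2^8 = 256
Verification: sum of C(9,k) for even k = 1 + 36 + 126 + 84 + 9 = 256
Result = 256


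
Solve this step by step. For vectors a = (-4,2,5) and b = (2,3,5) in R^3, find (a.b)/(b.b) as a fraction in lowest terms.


Projection coefficient = (a . b) / (b . b)
a . b = (-4)*2 + 2*3 + 5*5
= -8 + 6 + 25 = 23
b . b = 2^2 + 3^2 + 5^2
= 4 + 9 + 25 = 38
Coefficient = 23/38
In lowest terms: 23/38


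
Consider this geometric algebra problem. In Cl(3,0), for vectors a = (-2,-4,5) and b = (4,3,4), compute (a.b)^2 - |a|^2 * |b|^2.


a . b = (-2)*4 + (-4)*3 + 5*4
= -8 + (-12) + 20 = 0
|a|^2 = (-2)^2 + (-4)^2 + 5^2 = 45
|b|^2 = 4^2 + 3^2 + 4^2 = 41
(a.b)^2 = 0^2 = 0
|a|^2 * |b|^2 = 45 * 41 = 1845
Result = 0 - 1845 = -1845


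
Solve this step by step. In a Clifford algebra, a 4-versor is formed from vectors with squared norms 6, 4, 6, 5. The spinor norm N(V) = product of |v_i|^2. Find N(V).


Spinor norm N(V) = |v1|^2 * |v2|^2 * ... * |v4|^2
= 6 * 4 * 6 * 5
Running product: 6, 24, 144, 720
N(V) = 720


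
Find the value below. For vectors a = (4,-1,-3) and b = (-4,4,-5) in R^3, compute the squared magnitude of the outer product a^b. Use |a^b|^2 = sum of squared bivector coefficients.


a wedge b = (a1*b2 - a2*b1)*e12 + (a1*b3 - a3*b1)*e13 + (a2*b3 - a3*b2)*e23
e12 coeff: 4*4 - (-1)*(-4) = 16 - 4 = 12
e13 coeff: 4*(-5) - (-3)*(-4) = -20 - 12 = -32
e23 coeff: (-1)*(-5) - (-3)*4 = 5 - (-12) = 17
|a wedge b|^2 = 12^2 + (-32)^2 + 17^2
= 144 + 1024 + 289
= 1457


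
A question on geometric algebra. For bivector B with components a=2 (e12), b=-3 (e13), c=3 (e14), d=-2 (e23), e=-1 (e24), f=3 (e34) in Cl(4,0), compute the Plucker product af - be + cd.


Plucker relation: af - be + cd
a*f = 2*3 = 6
b*e = (-3)*(-1) = 3
c*d = 3*(-2) = -6
af - be + cd = 6 - 3 + (-6)
= -3


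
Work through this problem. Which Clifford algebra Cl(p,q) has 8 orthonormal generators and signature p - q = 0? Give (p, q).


We need p + q = 8 and p - q = 0.
Adding: 2p = 8 + 0 = 8, so p = 4.
Then q = 8 - 4 = 4.
(p, q) = (4, 4)


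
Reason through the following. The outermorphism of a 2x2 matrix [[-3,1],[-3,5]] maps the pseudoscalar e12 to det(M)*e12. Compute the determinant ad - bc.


The outermorphism of a linear map f sends e1^e2 to f(e1)^f(e2).
f(e1) = -3*e1 - 3*e2
f(e2) = 1*e1 + 5*e2
f(e1) ^ f(e2) = (-3*e1 - 3*e2) ^ (1*e1 + 5*e2)
= (-3)*5*e12 + (-3)*1*e21
= (-15 - (-3))*e12
= -12*e12
Coefficient = -12


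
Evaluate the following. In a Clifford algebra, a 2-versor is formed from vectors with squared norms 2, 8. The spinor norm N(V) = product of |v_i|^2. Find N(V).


Spinor norm N(V) = |v1|^2 * |v2|^2 * ... * |v2|^2
= 2 * 8
Running product: 2, 16
N(V) = 16


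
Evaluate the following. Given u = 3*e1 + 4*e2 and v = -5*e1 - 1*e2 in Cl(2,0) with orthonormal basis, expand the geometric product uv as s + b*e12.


Expand: (3*e1 + 4*e2)(-5*e1 - 1*e2)
= 3*(-5)*e1e1 + 3*(-1)*e1e2 + 4*(-5)*e2e1 + 4*(-1)*e2e2
Using e1^2 = e2^2 = 1, e2e1 = -e1e2:
Scalar part s = 3*(-5) + 4*(-1) = -15 + (-4) = -19
Bivector part b = 3*(-1) - 4*(-5) = -3 - (-20) = 17
uv = -19 + 17*e12


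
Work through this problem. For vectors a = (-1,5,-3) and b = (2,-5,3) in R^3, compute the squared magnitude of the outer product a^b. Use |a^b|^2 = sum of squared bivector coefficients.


a wedge b = (a1*b2 - a2*b1)*e12 + (a1*b3 - a3*b1)*e13 + (a2*b3 - a3*b2)*e23
e12 coeff: (-1)*(-5) - 5*2 = 5 - 10 = -5
e13 coeff: (-1)*3 - (-3)*2 = -3 - (-6) = 3
e23 coeff: 5*3 - (-3)*(-5) = 15 - 15 = 0
|a wedge b|^2 = (-5)^2 + 3^2 + 0^2
= 25 + 9 + 0
= 34


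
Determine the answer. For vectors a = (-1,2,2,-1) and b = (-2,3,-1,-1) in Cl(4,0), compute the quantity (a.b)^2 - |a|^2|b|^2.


a . b = (-1)*(-2) + 2*3 + 2*(-1) + (-1)*(-1)
= 2 + 6 + (-2) + 1 = 7
|a|^2 = (-1)^2 + 2^2 + 2^2 + (-1)^2 = 10
|b|^2 = (-2)^2 + 3^2 + (-1)^2 + (-1)^2 = 15
(a.b)^2 = 7^2 = 49
|a|^2 * |b|^2 = 10 * 15 = 150
Result = 49 - 150 = -101


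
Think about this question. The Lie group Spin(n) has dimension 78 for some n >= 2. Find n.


dim Spin(n) = dim so(n) = n(n-1)/2.
Solve n(n-1)/2 = 78, i.e. n^2 - n - 156 = 0.
Discriminant = 1 + 8*78 = 625
n = (1 + sqrt(625))/2 = (1 + 25)/2 = 13


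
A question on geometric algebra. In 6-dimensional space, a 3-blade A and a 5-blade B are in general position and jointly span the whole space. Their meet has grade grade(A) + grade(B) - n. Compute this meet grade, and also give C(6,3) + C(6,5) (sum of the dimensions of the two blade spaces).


Meet grade = grade(A) + grade(B) - n
= 3 + 5 - 6 = 2
C(6,3) = 20
C(6,5) = 6
dim_A + dim_B = 20 + 6 = 26


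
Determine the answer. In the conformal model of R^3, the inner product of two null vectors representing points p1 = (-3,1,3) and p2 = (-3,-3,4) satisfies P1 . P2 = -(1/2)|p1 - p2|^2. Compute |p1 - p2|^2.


p1 - p2 = (0, 4, -1)
|p1 - p2|^2 = 0^2 + 4^2 + (-1)^2
= 0 + 16 + 1
= 17


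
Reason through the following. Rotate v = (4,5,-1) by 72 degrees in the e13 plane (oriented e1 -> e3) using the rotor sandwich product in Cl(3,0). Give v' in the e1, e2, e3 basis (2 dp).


Rotor R = cos(36deg) - sin(36deg)*e13
Rotation angle theta = 2 * 36 = 72 degrees in the e13 plane (e1 -> e3).
The component perpendicular to the plane (e2) is invariant: v'_2 = v2 = 5.00
cos(72deg) = 0.3090, sin(72deg) = 0.9511
v'_1 = v1*cos(theta) - v3*sin(theta) = 4*0.3090 - (-1)*0.9511 = 2.19
v'_3 = v1*sin(theta) + v3*cos(theta) = 4*0.9511 + (-1)*0.3090 = 3.50
v' = 2.19*e1 + 5.00*e2 + 3.50*e3


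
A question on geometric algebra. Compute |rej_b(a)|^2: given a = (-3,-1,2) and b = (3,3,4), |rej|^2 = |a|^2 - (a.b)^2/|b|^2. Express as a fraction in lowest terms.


|a|^2 = (-3)^2 + (-1)^2 + 2^2 = 14
|b|^2 = 3^2 + 3^2 + 4^2 = 34
a . b = (-3)*3 + (-1)*3 + 2*4 = -4
(a.b)^2 = (-4)^2 = 16
|rej|^2 = 14 - 16/34
= (476 - 16)/34
= 460/34
In lowest terms: 230/17


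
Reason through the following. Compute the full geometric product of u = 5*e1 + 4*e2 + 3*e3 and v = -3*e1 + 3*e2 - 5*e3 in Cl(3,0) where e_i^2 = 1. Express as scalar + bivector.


In Cl(3,0): e_i^2 = 1, e_ie_j = -e_je_i for i != j.
Scalar part = u . v = 5*(-3) + 4*3 + 3*(-5)
= -15 + 12 + (-15) = -18
e12 coeff = 5*3 - 4*(-3) = 15 - (-12) = 27
e13 coeff = 5*(-5) - 3*(-3) = -25 - (-9) = -16
e23 coeff = 4*(-5) - 3*3 = -20 - 9 = -29
uv = -18 + 27*e12 - 16*e13 - 29*e23


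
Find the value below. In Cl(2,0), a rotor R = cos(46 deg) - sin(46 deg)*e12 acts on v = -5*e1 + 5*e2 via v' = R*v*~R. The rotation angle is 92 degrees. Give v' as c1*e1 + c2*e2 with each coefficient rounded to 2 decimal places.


Rotor R = cos(46deg) - sin(46deg)*e12
Rotation angle theta = 2 * 46 = 92 degrees
v' = R*v*~R rotates v by theta.
cos(92deg) = -0.0349, sin(92deg) = 0.9994
v'_1 = -5*cos(92deg) - 5*sin(92deg)
= -5*(-0.0349) - 5*0.9994
= -4.82
v'_2 = -5*sin(92deg) + 5*cos(92deg)
= -5*0.9994 + 5*(-0.0349)
= -5.17
v' = -4.82*e1 - 5.17*e2


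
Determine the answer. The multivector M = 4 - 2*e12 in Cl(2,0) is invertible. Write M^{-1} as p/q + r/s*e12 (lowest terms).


M = 4 - 2*e12, where e12^2 = -1.
Since M commutes with its reverse ~M = a - b*e12, M * ~M = a^2 - b^2*e12^2 = a^2 + b^2.
So M^{-1} = ~M / (a^2 + b^2) = (a - b*e12)/(a^2 + b^2).
a^2 + b^2 = 16 + 4 = 20
Scalar part = 4/20 = 1/5
Bivector coeff = 2/20 = 1/10
M^{-1} = 1/5 + 1/10*e12


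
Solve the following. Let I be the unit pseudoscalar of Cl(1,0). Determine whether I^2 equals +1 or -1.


The pseudoscalar I = e1...e_n (product of all n generators) of Cl(p,q) satisfies I^2 = (-1)^(q + n(n-1)/2).
p = 1, q = 0, n = p + q = 1
n(n-1)/2 = 1 * 0 / 2 = 0
Exponent = q + n(n-1)/2 = 0 + 0 = 0
I^2 = (-1)^0 = +1


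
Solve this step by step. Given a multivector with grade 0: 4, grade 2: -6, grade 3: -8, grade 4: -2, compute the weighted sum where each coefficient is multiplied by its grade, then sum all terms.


Grade-weighted sum = sum of grade_k * coefficient_k
0*4 = 0
2*(-6) = -12
3*(-8) = -24
4*(-2) = -8
Total = 0 + (-12) + (-24) + (-8) = -44
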